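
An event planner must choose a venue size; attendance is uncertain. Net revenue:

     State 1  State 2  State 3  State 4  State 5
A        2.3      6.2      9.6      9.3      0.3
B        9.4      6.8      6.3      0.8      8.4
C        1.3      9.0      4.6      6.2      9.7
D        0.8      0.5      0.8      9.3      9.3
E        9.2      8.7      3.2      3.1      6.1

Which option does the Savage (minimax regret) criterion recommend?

Column bests: State 1=9.4, State 2=9.0, State 3=9.6, State 4=9.3, State 5=9.7.
A regrets: 7.1, 2.8, 0.0, 0.0, 9.4 → max 9.4
B regrets: 0.0, 2.2, 3.3, 8.5, 1.3 → max 8.5
C regrets: 8.1, 0.0, 5.0, 3.1, 0.0 → max 8.1
D regrets: 8.6, 8.5, 8.8, 0.0, 0.4 → max 8.8
E regrets: 0.2, 0.3, 6.4, 6.2, 3.6 → max 6.4
Smallest max regret = 6.4 → E.

E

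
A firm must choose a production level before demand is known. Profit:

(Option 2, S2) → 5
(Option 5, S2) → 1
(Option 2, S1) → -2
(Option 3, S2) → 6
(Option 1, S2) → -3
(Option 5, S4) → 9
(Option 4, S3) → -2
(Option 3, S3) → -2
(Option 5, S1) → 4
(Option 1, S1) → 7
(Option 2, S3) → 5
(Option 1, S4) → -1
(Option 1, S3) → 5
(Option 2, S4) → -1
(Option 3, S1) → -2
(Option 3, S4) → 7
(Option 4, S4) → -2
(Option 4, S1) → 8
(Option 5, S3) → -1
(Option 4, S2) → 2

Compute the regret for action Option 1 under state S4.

Best payoff under S4 is 9.
Regret = 9 − (-1) = 10.

10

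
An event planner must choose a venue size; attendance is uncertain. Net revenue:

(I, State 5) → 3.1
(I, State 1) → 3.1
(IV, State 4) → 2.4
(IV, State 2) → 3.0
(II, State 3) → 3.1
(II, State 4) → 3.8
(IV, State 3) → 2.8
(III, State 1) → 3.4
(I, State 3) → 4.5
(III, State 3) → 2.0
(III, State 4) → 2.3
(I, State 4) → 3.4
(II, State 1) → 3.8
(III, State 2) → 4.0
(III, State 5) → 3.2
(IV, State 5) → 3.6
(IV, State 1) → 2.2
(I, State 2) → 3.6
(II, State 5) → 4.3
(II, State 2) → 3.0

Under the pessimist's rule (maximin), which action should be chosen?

I

Row minima: I=3.1, II=3.0, III=2.0, IV=2.2
Best worst-case = 3.1 → I.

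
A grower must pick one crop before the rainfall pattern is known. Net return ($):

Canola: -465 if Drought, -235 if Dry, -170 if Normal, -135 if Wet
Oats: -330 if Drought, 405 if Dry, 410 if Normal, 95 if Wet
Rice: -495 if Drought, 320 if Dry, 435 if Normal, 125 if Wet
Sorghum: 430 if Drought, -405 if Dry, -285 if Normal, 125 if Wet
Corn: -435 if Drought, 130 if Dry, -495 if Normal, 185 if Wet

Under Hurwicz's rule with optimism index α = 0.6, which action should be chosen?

Oats

Canola: 0.6·(-135) + 0.4·(-465) = -267
Oats: 0.6·410 + 0.4·(-330) = 114
Rice: 0.6·435 + 0.4·(-495) = 63
Sorghum: 0.6·430 + 0.4·(-405) = 96
Corn: 0.6·185 + 0.4·(-495) = -87
Highest Hurwicz score = 114 → Oats.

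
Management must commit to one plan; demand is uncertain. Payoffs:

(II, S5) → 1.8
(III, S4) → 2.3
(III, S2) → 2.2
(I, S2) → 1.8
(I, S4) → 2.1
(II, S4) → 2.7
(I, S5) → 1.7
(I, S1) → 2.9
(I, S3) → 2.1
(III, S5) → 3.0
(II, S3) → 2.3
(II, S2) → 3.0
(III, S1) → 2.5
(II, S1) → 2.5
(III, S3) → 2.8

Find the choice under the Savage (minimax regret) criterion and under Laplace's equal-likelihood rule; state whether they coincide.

Column bests: S1=2.9, S2=3.0, S3=2.8, S4=2.7, S5=3.0.
I regrets: 0.0, 1.2, 0.7, 0.6, 1.3 → max 1.3
II regrets: 0.4, 0.0, 0.5, 0.0, 1.2 → max 1.2
III regrets: 0.4, 0.8, 0.0, 0.4, 0.0 → max 0.8
Smallest max regret = 0.8 → III.
Row averages: I=2.12, II=2.46, III=2.56
Highest average = 2.56 → III.

minimax regret → III; laplace → III (agree)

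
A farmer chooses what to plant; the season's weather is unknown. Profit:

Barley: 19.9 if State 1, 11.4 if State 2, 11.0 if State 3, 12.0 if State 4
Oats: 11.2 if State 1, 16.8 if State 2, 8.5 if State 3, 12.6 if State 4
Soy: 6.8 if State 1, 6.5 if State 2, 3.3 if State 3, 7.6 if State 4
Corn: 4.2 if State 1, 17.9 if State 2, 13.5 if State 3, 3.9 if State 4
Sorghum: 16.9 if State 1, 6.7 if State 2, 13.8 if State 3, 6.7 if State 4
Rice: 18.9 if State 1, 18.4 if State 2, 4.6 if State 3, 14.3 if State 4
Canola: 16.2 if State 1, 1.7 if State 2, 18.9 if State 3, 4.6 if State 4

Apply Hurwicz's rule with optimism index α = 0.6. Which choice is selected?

Barley: 0.6·19.9 + 0.4·11.0 = 16.34
Oats: 0.6·16.8 + 0.4·8.5 = 13.48
Soy: 0.6·7.6 + 0.4·3.3 = 5.88
Corn: 0.6·17.9 + 0.4·3.9 = 12.3
Sorghum: 0.6·16.9 + 0.4·6.7 = 12.82
Rice: 0.6·18.9 + 0.4·4.6 = 13.18
Canola: 0.6·18.9 + 0.4·1.7 = 12.02
Highest Hurwicz score = 16.34 → Barley.

Barley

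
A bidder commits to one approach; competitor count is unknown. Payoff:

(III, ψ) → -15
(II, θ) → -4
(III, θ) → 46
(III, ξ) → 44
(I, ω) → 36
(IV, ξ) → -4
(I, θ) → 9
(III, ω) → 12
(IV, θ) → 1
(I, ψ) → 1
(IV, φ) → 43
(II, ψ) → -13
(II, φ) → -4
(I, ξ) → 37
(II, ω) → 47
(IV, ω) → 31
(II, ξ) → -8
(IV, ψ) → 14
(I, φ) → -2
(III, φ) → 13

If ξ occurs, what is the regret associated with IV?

Best payoff under ξ is 44.
Regret = 44 − (-4) = 48.

48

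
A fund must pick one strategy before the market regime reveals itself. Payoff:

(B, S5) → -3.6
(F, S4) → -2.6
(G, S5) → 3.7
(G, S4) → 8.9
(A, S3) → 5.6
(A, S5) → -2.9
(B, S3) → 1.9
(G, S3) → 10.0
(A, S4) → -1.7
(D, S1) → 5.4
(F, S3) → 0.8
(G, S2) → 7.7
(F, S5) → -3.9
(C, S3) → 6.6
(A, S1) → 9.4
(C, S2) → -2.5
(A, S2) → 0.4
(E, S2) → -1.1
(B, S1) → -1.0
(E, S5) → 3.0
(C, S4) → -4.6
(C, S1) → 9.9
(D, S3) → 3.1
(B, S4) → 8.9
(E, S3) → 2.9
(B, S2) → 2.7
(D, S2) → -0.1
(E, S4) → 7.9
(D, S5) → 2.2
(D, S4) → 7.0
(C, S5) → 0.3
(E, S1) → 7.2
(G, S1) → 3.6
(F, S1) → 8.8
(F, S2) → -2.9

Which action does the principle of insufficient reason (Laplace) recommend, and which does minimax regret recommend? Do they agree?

laplace → G; minimax regret → G (agree)

Row averages: A=2.16, B=1.78, C=1.94, D=3.52, E=3.98, F=0.04, G=6.78
Highest average = 6.78 → G.
Column bests: S1=9.9, S2=7.7, S3=10.0, S4=8.9, S5=3.7.
A regrets: 0.5, 7.3, 4.4, 10.6, 6.6 → max 10.6
B regrets: 10.9, 5.0, 8.1, 0.0, 7.3 → max 10.9
C regrets: 0.0, 10.2, 3.4, 13.5, 3.4 → max 13.5
D regrets: 4.5, 7.8, 6.9, 1.9, 1.5 → max 7.8
E regrets: 2.7, 8.8, 7.1, 1.0, 0.7 → max 8.8
F regrets: 1.1, 10.6, 9.2, 11.5, 7.6 → max 11.5
G regrets: 6.3, 0.0, 0.0, 0.0, 0.0 → max 6.3
Smallest max regret = 6.3 → G.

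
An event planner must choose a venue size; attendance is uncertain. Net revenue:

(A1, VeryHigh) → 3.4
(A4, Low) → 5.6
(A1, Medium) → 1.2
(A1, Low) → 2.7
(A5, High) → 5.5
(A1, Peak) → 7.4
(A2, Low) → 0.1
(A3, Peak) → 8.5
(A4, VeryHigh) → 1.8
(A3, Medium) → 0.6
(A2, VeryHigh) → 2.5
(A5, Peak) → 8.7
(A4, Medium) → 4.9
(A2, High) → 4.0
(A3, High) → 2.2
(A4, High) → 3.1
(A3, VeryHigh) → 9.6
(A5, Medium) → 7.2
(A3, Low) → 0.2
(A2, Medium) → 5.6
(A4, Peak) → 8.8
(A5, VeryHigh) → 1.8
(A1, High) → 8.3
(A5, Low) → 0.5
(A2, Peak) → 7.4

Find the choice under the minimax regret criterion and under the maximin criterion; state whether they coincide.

minimax regret → A1; maximin → A4 (disagree)

Column bests: Low=5.6, Medium=7.2, High=8.3, VeryHigh=9.6, Peak=8.8.
A1 regrets: 2.9, 6.0, 0.0, 6.2, 1.4 → max 6.2
A2 regrets: 5.5, 1.6, 4.3, 7.1, 1.4 → max 7.1
A3 regrets: 5.4, 6.6, 6.1, 0.0, 0.3 → max 6.6
A4 regrets: 0.0, 2.3, 5.2, 7.8, 0.0 → max 7.8
A5 regrets: 5.1, 0.0, 2.8, 7.8, 0.1 → max 7.8
Smallest max regret = 6.2 → A1.
Row minima: A1=1.2, A2=0.1, A3=0.2, A4=1.8, A5=0.5
Best worst-case = 1.8 → A4.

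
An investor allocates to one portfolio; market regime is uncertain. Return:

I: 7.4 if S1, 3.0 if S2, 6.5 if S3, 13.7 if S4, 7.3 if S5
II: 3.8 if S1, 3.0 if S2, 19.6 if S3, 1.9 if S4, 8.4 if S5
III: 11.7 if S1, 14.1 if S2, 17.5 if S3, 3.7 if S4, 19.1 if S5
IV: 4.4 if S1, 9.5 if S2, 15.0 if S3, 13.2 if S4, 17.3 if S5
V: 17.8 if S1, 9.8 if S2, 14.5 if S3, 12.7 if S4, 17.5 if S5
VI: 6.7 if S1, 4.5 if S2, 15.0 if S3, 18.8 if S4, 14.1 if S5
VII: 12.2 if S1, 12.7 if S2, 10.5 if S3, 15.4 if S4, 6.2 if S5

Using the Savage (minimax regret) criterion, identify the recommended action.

V

Column bests: S1=17.8, S2=14.1, S3=19.6, S4=18.8, S5=19.1.
I regrets: 10.4, 11.1, 13.1, 5.1, 11.8 → max 13.1
II regrets: 14.0, 11.1, 0.0, 16.9, 10.7 → max 16.9
III regrets: 6.1, 0.0, 2.1, 15.1, 0.0 → max 15.1
IV regrets: 13.4, 4.6, 4.6, 5.6, 1.8 → max 13.4
V regrets: 0.0, 4.3, 5.1, 6.1, 1.6 → max 6.1
VI regrets: 11.1, 9.6, 4.6, 0.0, 5.0 → max 11.1
VII regrets: 5.6, 1.4, 9.1, 3.4, 12.9 → max 12.9
Smallest max regret = 6.1 → V.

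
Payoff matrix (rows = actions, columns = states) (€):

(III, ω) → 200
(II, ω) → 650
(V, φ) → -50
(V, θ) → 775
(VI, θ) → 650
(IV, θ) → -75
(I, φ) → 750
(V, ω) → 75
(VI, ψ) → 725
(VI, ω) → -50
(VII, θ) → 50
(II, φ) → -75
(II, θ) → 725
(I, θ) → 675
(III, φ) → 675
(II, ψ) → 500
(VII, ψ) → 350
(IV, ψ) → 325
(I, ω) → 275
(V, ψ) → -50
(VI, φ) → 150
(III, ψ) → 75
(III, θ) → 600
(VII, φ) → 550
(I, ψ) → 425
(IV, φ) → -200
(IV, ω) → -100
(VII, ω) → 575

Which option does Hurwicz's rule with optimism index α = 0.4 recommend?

I: 0.4·750 + 0.6·275 = 465
II: 0.4·725 + 0.6·(-75) = 245
III: 0.4·675 + 0.6·75 = 315
IV: 0.4·325 + 0.6·(-200) = 10
V: 0.4·775 + 0.6·(-50) = 280
VI: 0.4·725 + 0.6·(-50) = 260
VII: 0.4·575 + 0.6·50 = 260
Highest Hurwicz score = 465 → I.

I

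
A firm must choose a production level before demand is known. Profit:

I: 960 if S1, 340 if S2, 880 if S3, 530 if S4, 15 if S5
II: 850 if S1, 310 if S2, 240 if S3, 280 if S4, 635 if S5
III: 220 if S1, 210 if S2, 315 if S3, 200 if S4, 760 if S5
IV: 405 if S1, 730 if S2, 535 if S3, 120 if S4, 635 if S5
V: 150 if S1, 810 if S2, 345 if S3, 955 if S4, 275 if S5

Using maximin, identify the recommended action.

Row minima: I=15, II=240, III=200, IV=120, V=150
Best worst-case = 240 → II.

II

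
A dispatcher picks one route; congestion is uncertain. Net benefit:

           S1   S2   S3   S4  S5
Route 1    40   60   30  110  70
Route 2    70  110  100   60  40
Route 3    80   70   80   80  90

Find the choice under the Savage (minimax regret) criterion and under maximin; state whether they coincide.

minimax regret → Route 3; maximin → Route 3 (agree)

Column bests: S1=80, S2=110, S3=100, S4=110, S5=90.
Route 1 regrets: 40, 50, 70, 0, 20 → max 70
Route 2 regrets: 10, 0, 0, 50, 50 → max 50
Route 3 regrets: 0, 40, 20, 30, 0 → max 40
Smallest max regret = 40 → Route 3.
Row minima: Route 1=30, Route 2=40, Route 3=70
Best worst-case = 70 → Route 3.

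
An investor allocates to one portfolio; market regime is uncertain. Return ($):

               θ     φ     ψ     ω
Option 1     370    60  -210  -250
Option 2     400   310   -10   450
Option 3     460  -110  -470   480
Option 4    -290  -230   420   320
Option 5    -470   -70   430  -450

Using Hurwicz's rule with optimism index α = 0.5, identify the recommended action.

Option 2

Option 1: 0.5·370 + 0.5·(-250) = 60
Option 2: 0.5·450 + 0.5·(-10) = 220
Option 3: 0.5·480 + 0.5·(-470) = 5
Option 4: 0.5·420 + 0.5·(-290) = 65
Option 5: 0.5·430 + 0.5·(-470) = -20
Highest Hurwicz score = 220 → Option 2.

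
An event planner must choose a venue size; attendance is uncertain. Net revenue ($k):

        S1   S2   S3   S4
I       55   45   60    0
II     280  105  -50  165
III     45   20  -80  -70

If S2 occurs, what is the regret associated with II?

0

Best payoff under S2 is 105.
Regret = 105 − 105 = 0.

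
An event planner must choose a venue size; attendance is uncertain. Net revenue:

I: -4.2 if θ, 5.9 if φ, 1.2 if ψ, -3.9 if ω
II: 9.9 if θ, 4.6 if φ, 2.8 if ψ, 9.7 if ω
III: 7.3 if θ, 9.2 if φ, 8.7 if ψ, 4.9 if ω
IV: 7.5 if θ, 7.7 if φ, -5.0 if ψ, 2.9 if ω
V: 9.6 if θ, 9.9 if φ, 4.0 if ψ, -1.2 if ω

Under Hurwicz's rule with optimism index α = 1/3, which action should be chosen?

III

I: 1/3·5.9 + 2/3·(-4.2) = -5/6
II: 1/3·9.9 + 2/3·2.8 = 31/6
III: 1/3·9.2 + 2/3·4.9 = 19/3
IV: 1/3·7.7 + 2/3·(-5.0) = -23/30
V: 1/3·9.9 + 2/3·(-1.2) = 2.5
Highest Hurwicz score = 19/3 → III.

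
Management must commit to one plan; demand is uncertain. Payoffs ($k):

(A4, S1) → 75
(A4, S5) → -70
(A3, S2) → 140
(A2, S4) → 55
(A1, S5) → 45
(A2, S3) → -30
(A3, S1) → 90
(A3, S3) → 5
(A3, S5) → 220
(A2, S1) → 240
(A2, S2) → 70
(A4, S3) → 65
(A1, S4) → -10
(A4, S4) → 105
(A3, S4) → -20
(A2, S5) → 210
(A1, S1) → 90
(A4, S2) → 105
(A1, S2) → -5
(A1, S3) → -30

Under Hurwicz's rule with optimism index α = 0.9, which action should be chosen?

A2

A1: 0.9·90 + 0.1·(-30) = 78
A2: 0.9·240 + 0.1·(-30) = 213
A3: 0.9·220 + 0.1·(-20) = 196
A4: 0.9·105 + 0.1·(-70) = 87.5
Highest Hurwicz score = 213 → A2.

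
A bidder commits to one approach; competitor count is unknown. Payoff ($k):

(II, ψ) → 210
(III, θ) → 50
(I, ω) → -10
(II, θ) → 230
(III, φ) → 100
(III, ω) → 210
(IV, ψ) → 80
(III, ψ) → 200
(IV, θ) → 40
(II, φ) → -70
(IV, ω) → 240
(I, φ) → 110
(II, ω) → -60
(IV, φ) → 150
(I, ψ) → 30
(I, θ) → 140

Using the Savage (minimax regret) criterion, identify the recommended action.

III

Column bests: θ=230, φ=150, ψ=210, ω=240.
I regrets: 90, 40, 180, 250 → max 250
II regrets: 0, 220, 0, 300 → max 300
III regrets: 180, 50, 10, 30 → max 180
IV regrets: 190, 0, 130, 0 → max 190
Smallest max regret = 180 → III.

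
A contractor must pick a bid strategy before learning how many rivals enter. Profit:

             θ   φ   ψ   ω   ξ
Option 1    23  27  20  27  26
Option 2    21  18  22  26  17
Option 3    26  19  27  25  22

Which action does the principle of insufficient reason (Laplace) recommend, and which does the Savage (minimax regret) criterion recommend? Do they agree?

laplace → Option 1; minimax regret → Option 1 (agree)

Row averages: Option 1=24.6, Option 2=20.8, Option 3=23.8
Highest average = 24.6 → Option 1.
Column bests: θ=26, φ=27, ψ=27, ω=27, ξ=26.
Option 1 regrets: 3, 0, 7, 0, 0 → max 7
Option 2 regrets: 5, 9, 5, 1, 9 → max 9
Option 3 regrets: 0, 8, 0, 2, 4 → max 8
Smallest max regret = 7 → Option 1.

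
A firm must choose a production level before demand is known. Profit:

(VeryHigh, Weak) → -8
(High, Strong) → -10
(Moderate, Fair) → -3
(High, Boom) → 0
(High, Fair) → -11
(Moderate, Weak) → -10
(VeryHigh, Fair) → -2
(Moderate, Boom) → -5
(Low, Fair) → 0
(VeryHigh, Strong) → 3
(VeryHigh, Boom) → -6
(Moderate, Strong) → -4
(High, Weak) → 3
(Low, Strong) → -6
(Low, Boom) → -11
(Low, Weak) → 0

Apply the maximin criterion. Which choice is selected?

Row minima: Low=-11, Moderate=-10, High=-11, VeryHigh=-8
Best worst-case = -8 → VeryHigh.

VeryHigh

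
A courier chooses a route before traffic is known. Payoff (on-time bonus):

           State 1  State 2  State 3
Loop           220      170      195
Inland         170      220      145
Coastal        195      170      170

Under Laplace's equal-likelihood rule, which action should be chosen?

Loop

Row averages: Loop=195, Inland=535/3, Coastal=535/3
Highest average = 195 → Loop.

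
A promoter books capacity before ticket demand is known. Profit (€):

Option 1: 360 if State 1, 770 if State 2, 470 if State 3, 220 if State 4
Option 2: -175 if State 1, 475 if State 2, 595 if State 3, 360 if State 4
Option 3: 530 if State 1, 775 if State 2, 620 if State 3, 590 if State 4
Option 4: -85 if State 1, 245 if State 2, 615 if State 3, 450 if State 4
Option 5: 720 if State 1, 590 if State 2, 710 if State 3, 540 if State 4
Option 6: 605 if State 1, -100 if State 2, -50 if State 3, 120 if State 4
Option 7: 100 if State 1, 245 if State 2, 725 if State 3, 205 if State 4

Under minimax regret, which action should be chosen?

Option 5

Column bests: State 1=720, State 2=775, State 3=725, State 4=590.
Option 1 regrets: 360, 5, 255, 370 → max 370
Option 2 regrets: 895, 300, 130, 230 → max 895
Option 3 regrets: 190, 0, 105, 0 → max 190
Option 4 regrets: 805, 530, 110, 140 → max 805
Option 5 regrets: 0, 185, 15, 50 → max 185
Option 6 regrets: 115, 875, 775, 470 → max 875
Option 7 regrets: 620, 530, 0, 385 → max 620
Smallest max regret = 185 → Option 5.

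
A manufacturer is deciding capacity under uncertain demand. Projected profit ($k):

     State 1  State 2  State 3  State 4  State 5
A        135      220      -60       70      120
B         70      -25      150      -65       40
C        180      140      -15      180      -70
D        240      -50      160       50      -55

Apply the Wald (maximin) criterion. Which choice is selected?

Row minima: A=-60, B=-65, C=-70, D=-55
Best worst-case = -55 → D.

D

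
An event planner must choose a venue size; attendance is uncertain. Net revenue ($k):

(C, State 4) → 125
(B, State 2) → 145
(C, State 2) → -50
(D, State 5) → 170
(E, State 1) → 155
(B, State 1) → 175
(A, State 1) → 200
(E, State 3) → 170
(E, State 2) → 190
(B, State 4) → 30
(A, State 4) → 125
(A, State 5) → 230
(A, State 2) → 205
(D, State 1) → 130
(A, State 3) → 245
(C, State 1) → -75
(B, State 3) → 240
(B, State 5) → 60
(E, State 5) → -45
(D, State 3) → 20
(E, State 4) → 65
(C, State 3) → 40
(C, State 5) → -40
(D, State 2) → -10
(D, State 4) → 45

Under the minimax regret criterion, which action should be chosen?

Column bests: State 1=200, State 2=205, State 3=245, State 4=125, State 5=230.
A regrets: 0, 0, 0, 0, 0 → max 0
B regrets: 25, 60, 5, 95, 170 → max 170
C regrets: 275, 255, 205, 0, 270 → max 275
D regrets: 70, 215, 225, 80, 60 → max 225
E regrets: 45, 15, 75, 60, 275 → max 275
Smallest max regret = 0 → A.

A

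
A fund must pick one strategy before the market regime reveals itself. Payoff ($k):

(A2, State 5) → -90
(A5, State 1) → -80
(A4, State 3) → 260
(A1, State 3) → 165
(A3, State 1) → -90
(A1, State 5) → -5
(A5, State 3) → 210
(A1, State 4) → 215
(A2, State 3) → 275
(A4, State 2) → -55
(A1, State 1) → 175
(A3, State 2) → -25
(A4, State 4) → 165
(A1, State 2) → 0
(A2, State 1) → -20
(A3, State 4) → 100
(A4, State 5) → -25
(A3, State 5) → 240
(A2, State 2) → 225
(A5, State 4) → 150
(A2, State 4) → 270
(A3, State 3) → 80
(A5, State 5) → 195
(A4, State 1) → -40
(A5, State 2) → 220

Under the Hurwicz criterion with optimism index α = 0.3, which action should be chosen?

A1

A1: 0.3·215 + 0.7·(-5) = 61
A2: 0.3·275 + 0.7·(-90) = 19.5
A3: 0.3·240 + 0.7·(-90) = 9
A4: 0.3·260 + 0.7·(-55) = 39.5
A5: 0.3·220 + 0.7·(-80) = 10
Highest Hurwicz score = 61 → A1.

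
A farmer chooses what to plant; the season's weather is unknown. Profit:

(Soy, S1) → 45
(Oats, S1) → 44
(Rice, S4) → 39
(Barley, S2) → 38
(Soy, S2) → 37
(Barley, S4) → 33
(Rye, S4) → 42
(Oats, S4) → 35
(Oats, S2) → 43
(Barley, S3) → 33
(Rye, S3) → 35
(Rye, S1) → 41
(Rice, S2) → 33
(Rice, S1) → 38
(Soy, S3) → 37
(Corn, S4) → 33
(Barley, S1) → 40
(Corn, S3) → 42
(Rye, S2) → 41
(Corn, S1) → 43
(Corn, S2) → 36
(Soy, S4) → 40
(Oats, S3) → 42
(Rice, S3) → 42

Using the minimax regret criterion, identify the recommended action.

Soy

Column bests: S1=45, S2=43, S3=42, S4=42.
Oats regrets: 1, 0, 0, 7 → max 7
Soy regrets: 0, 6, 5, 2 → max 6
Corn regrets: 2, 7, 0, 9 → max 9
Rice regrets: 7, 10, 0, 3 → max 10
Rye regrets: 4, 2, 7, 0 → max 7
Barley regrets: 5, 5, 9, 9 → max 9
Smallest max regret = 6 → Soy.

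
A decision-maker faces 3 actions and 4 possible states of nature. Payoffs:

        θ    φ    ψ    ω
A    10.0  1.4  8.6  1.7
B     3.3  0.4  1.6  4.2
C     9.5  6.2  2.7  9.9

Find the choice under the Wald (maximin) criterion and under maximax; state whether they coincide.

Row minima: A=1.4, B=0.4, C=2.7
Best worst-case = 2.7 → C.
Row maxima: A=10.0, B=4.2, C=9.9
Best best-case = 10.0 → A.

maximin → C; maximax → A (disagree)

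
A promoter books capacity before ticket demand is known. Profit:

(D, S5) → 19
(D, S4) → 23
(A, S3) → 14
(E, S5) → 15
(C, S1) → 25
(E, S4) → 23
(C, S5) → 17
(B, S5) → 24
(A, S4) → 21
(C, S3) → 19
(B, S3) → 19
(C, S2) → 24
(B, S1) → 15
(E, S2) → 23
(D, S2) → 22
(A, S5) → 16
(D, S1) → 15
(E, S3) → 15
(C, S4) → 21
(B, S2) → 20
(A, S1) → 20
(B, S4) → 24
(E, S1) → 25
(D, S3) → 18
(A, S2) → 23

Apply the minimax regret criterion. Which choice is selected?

C

Column bests: S1=25, S2=24, S3=19, S4=24, S5=24.
A regrets: 5, 1, 5, 3, 8 → max 8
B regrets: 10, 4, 0, 0, 0 → max 10
C regrets: 0, 0, 0, 3, 7 → max 7
D regrets: 10, 2, 1, 1, 5 → max 10
E regrets: 0, 1, 4, 1, 9 → max 9
Smallest max regret = 7 → C.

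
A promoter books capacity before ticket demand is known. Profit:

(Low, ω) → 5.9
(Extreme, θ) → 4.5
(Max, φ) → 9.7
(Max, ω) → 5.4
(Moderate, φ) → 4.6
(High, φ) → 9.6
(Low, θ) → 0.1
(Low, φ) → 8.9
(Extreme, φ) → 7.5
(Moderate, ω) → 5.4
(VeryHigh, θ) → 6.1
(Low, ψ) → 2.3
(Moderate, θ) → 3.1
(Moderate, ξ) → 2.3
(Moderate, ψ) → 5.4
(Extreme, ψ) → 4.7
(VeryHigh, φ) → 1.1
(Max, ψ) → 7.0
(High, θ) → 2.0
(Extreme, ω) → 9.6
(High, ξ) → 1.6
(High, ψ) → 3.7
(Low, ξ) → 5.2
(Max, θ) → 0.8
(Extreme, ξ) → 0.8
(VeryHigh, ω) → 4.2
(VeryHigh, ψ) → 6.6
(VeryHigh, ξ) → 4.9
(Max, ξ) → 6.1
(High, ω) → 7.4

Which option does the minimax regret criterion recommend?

High

Column bests: θ=6.1, φ=9.7, ψ=7.0, ω=9.6, ξ=6.1.
Low regrets: 6.0, 0.8, 4.7, 3.7, 0.9 → max 6.0
Moderate regrets: 3.0, 5.1, 1.6, 4.2, 3.8 → max 5.1
High regrets: 4.1, 0.1, 3.3, 2.2, 4.5 → max 4.5
VeryHigh regrets: 0.0, 8.6, 0.4, 5.4, 1.2 → max 8.6
Extreme regrets: 1.6, 2.2, 2.3, 0.0, 5.3 → max 5.3
Max regrets: 5.3, 0.0, 0.0, 4.2, 0.0 → max 5.3
Smallest max regret = 4.5 → High.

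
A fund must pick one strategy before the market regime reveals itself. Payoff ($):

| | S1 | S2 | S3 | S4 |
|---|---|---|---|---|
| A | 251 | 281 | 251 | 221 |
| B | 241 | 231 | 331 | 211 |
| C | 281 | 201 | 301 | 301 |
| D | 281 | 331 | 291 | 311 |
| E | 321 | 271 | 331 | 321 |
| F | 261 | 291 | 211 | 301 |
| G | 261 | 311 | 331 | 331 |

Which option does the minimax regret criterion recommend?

D

Column bests: S1=321, S2=331, S3=331, S4=331.
A regrets: 70, 50, 80, 110 → max 110
B regrets: 80, 100, 0, 120 → max 120
C regrets: 40, 130, 30, 30 → max 130
D regrets: 40, 0, 40, 20 → max 40
E regrets: 0, 60, 0, 10 → max 60
F regrets: 60, 40, 120, 30 → max 120
G regrets: 60, 20, 0, 0 → max 60
Smallest max regret = 40 → D.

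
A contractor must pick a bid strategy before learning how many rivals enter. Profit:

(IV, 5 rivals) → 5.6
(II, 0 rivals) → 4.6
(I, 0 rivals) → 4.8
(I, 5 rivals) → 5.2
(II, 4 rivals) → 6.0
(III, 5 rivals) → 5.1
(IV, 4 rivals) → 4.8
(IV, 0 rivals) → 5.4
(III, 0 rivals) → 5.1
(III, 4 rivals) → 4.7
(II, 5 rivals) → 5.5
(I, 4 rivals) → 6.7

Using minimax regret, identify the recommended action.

I

Column bests: 0 rivals=5.4, 4 rivals=6.7, 5 rivals=5.6.
I regrets: 0.6, 0.0, 0.4 → max 0.6
II regrets: 0.8, 0.7, 0.1 → max 0.8
III regrets: 0.3, 2.0, 0.5 → max 2.0
IV regrets: 0.0, 1.9, 0.0 → max 1.9
Smallest max regret = 0.6 → I.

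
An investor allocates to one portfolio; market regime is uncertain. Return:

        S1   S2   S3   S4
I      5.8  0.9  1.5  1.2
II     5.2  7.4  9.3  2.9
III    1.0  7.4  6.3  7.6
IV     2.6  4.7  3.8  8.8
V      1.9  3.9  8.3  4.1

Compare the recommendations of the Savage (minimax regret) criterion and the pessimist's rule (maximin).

minimax regret → V; maximin → II (disagree)

Column bests: S1=5.8, S2=7.4, S3=9.3, S4=8.8.
I regrets: 0.0, 6.5, 7.8, 7.6 → max 7.8
II regrets: 0.6, 0.0, 0.0, 5.9 → max 5.9
III regrets: 4.8, 0.0, 3.0, 1.2 → max 4.8
IV regrets: 3.2, 2.7, 5.5, 0.0 → max 5.5
V regrets: 3.9, 3.5, 1.0, 4.7 → max 4.7
Smallest max regret = 4.7 → V.
Row minima: I=0.9, II=2.9, III=1.0, IV=2.6, V=1.9
Best worst-case = 2.9 → II.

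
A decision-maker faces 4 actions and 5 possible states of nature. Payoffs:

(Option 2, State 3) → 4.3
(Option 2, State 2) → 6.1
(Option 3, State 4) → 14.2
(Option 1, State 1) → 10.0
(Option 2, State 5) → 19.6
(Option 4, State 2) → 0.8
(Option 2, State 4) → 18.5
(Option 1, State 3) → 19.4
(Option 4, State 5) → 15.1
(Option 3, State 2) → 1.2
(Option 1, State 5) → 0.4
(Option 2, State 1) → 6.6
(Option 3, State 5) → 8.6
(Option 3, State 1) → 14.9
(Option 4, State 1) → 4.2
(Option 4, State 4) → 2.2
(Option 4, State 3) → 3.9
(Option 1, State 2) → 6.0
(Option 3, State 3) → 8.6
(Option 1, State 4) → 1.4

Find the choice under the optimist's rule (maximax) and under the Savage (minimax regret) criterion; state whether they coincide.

Row maxima: Option 1=19.4, Option 2=19.6, Option 3=14.9, Option 4=15.1
Best best-case = 19.6 → Option 2.
Column bests: State 1=14.9, State 2=6.1, State 3=19.4, State 4=18.5, State 5=19.6.
Option 1 regrets: 4.9, 0.1, 0.0, 17.1, 19.2 → max 19.2
Option 2 regrets: 8.3, 0.0, 15.1, 0.0, 0.0 → max 15.1
Option 3 regrets: 0.0, 4.9, 10.8, 4.3, 11.0 → max 11.0
Option 4 regrets: 10.7, 5.3, 15.5, 16.3, 4.5 → max 16.3
Smallest max regret = 11.0 → Option 3.

maximax → Option 2; minimax regret → Option 3 (disagree)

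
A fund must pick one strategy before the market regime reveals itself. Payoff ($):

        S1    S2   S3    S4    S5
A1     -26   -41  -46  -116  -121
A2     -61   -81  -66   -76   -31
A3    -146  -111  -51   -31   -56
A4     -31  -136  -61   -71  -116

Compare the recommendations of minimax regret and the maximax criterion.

Column bests: S1=-26, S2=-41, S3=-46, S4=-31, S5=-31.
A1 regrets: 0, 0, 0, 85, 90 → max 90
A2 regrets: 35, 40, 20, 45, 0 → max 45
A3 regrets: 120, 70, 5, 0, 25 → max 120
A4 regrets: 5, 95, 15, 40, 85 → max 95
Smallest max regret = 45 → A2.
Row maxima: A1=-26, A2=-31, A3=-31, A4=-31
Best best-case = -26 → A1.

minimax regret → A2; maximax → A1 (disagree)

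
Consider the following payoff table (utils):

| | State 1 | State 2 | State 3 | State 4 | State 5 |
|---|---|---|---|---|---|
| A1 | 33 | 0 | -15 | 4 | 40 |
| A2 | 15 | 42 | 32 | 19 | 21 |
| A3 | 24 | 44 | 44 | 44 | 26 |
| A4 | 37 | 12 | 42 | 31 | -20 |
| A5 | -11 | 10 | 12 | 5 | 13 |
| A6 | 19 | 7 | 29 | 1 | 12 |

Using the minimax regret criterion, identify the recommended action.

Column bests: State 1=37, State 2=44, State 3=44, State 4=44, State 5=40.
A1 regrets: 4, 44, 59, 40, 0 → max 59
A2 regrets: 22, 2, 12, 25, 19 → max 25
A3 regrets: 13, 0, 0, 0, 14 → max 14
A4 regrets: 0, 32, 2, 13, 60 → max 60
A5 regrets: 48, 34, 32, 39, 27 → max 48
A6 regrets: 18, 37, 15, 43, 28 → max 43
Smallest max regret = 14 → A3.

A3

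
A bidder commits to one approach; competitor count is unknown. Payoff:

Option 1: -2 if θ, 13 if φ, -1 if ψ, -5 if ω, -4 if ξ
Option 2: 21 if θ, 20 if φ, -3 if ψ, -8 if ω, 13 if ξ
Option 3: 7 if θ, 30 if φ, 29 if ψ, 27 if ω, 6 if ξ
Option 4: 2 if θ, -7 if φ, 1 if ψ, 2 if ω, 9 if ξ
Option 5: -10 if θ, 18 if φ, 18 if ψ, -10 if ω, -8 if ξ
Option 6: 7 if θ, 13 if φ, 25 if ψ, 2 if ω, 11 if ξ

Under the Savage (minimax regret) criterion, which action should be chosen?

Column bests: θ=21, φ=30, ψ=29, ω=27, ξ=13.
Option 1 regrets: 23, 17, 30, 32, 17 → max 32
Option 2 regrets: 0, 10, 32, 35, 0 → max 35
Option 3 regrets: 14, 0, 0, 0, 7 → max 14
Option 4 regrets: 19, 37, 28, 25, 4 → max 37
Option 5 regrets: 31, 12, 11, 37, 21 → max 37
Option 6 regrets: 14, 17, 4, 25, 2 → max 25
Smallest max regret = 14 → Option 3.

Option 3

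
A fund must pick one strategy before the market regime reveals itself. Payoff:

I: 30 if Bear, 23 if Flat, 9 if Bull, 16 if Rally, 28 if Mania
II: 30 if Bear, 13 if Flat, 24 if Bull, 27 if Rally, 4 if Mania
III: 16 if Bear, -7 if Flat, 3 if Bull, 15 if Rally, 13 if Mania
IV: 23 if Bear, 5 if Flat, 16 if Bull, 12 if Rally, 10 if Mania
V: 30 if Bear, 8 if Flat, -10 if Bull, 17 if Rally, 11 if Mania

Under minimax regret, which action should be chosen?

Column bests: Bear=30, Flat=23, Bull=24, Rally=27, Mania=28.
I regrets: 0, 0, 15, 11, 0 → max 15
II regrets: 0, 10, 0, 0, 24 → max 24
III regrets: 14, 30, 21, 12, 15 → max 30
IV regrets: 7, 18, 8, 15, 18 → max 18
V regrets: 0, 15, 34, 10, 17 → max 34
Smallest max regret = 15 → I.

I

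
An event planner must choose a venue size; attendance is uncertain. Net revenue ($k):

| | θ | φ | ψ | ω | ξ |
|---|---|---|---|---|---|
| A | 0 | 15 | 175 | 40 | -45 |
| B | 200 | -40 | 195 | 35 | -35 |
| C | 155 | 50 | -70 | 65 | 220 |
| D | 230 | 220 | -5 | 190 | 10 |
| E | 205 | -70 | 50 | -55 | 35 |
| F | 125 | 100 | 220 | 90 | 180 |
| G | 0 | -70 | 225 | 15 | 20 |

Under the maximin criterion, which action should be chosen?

Row minima: A=-45, B=-40, C=-70, D=-5, E=-70, F=90, G=-70
Best worst-case = 90 → F.

F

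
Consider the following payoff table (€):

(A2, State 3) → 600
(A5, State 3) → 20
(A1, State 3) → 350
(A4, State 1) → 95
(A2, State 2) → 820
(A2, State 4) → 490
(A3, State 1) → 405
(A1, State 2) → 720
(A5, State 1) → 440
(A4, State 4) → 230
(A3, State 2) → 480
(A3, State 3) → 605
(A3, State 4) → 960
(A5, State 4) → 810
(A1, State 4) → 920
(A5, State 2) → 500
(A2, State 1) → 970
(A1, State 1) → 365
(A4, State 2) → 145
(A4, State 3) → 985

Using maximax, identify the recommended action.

A4

Row maxima: A1=920, A2=970, A3=960, A4=985, A5=810
Best best-case = 985 → A4.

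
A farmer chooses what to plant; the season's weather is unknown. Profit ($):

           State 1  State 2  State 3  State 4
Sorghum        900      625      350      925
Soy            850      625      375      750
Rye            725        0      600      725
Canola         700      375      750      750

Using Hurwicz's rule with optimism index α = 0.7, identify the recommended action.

Sorghum: 0.7·925 + 0.3·350 = 752.5
Soy: 0.7·850 + 0.3·375 = 707.5
Rye: 0.7·725 + 0.3·0 = 507.5
Canola: 0.7·750 + 0.3·375 = 637.5
Highest Hurwicz score = 752.5 → Sorghum.

Sorghum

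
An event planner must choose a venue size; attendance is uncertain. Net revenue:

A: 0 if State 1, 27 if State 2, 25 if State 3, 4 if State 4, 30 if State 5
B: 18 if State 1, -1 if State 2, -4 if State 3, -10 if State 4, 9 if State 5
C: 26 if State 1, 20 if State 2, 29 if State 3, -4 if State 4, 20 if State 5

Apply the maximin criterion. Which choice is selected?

A

Row minima: A=0, B=-10, C=-4
Best worst-case = 0 → A.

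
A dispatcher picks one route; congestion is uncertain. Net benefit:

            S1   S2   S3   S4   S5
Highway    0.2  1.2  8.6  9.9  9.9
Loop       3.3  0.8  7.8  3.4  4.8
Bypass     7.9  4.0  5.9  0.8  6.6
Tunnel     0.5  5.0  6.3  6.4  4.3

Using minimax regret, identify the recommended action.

Loop

Column bests: S1=7.9, S2=5.0, S3=8.6, S4=9.9, S5=9.9.
Highway regrets: 7.7, 3.8, 0.0, 0.0, 0.0 → max 7.7
Loop regrets: 4.6, 4.2, 0.8, 6.5, 5.1 → max 6.5
Bypass regrets: 0.0, 1.0, 2.7, 9.1, 3.3 → max 9.1
Tunnel regrets: 7.4, 0.0, 2.3, 3.5, 5.6 → max 7.4
Smallest max regret = 6.5 → Loop.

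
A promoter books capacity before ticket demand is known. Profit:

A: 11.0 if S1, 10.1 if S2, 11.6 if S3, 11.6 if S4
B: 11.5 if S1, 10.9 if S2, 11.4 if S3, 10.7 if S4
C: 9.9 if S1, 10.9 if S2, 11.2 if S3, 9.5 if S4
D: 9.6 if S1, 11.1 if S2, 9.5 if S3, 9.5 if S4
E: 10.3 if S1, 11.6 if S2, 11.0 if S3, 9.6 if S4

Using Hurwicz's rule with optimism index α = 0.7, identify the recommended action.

A: 0.7·11.6 + 0.3·10.1 = 11.15
B: 0.7·11.5 + 0.3·10.7 = 11.26
C: 0.7·11.2 + 0.3·9.5 = 10.69
D: 0.7·11.1 + 0.3·9.5 = 10.62
E: 0.7·11.6 + 0.3·9.6 = 11
Highest Hurwicz score = 11.26 → B.

B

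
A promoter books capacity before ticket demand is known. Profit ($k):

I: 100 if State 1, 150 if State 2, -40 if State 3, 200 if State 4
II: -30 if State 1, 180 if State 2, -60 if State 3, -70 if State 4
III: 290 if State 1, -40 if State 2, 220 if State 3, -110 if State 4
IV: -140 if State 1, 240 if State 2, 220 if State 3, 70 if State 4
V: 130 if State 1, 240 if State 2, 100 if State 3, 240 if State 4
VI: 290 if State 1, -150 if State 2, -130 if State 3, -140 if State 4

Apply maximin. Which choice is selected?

V

Row minima: I=-40, II=-70, III=-110, IV=-140, V=100, VI=-150
Best worst-case = 100 → V.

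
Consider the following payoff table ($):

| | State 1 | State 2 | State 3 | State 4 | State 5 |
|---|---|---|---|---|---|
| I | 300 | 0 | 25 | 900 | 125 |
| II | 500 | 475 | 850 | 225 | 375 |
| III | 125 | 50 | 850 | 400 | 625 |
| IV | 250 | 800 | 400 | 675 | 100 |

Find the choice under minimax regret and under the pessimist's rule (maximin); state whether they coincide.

Column bests: State 1=500, State 2=800, State 3=850, State 4=900, State 5=625.
I regrets: 200, 800, 825, 0, 500 → max 825
II regrets: 0, 325, 0, 675, 250 → max 675
III regrets: 375, 750, 0, 500, 0 → max 750
IV regrets: 250, 0, 450, 225, 525 → max 525
Smallest max regret = 525 → IV.
Row minima: I=0, II=225, III=50, IV=100
Best worst-case = 225 → II.

minimax regret → IV; maximin → II (disagree)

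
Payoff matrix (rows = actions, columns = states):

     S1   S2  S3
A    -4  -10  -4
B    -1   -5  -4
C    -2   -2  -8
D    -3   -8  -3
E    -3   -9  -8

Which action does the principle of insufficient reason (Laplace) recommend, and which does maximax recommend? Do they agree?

Row averages: A=-6, B=-10/3, C=-4, D=-14/3, E=-20/3
Highest average = -10/3 → B.
Row maxima: A=-4, B=-1, C=-2, D=-3, E=-3
Best best-case = -1 → B.

laplace → B; maximax → B (agree)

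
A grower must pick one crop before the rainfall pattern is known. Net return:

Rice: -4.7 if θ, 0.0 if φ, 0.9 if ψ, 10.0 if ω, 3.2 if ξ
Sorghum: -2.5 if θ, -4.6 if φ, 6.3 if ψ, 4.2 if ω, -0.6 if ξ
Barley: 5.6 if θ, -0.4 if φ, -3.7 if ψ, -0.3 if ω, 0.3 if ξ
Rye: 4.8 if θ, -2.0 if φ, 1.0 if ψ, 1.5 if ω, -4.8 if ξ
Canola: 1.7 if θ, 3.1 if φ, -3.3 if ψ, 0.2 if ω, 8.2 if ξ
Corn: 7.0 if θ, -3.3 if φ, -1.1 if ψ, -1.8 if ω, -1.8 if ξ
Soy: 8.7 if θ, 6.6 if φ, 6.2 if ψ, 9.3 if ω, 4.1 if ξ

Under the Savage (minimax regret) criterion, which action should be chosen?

Soy

Column bests: θ=8.7, φ=6.6, ψ=6.3, ω=10.0, ξ=8.2.
Rice regrets: 13.4, 6.6, 5.4, 0.0, 5.0 → max 13.4
Sorghum regrets: 11.2, 11.2, 0.0, 5.8, 8.8 → max 11.2
Barley regrets: 3.1, 7.0, 10.0, 10.3, 7.9 → max 10.3
Rye regrets: 3.9, 8.6, 5.3, 8.5, 13.0 → max 13.0
Canola regrets: 7.0, 3.5, 9.6, 9.8, 0.0 → max 9.8
Corn regrets: 1.7, 9.9, 7.4, 11.8, 10.0 → max 11.8
Soy regrets: 0.0, 0.0, 0.1, 0.7, 4.1 → max 4.1
Smallest max regret = 4.1 → Soy.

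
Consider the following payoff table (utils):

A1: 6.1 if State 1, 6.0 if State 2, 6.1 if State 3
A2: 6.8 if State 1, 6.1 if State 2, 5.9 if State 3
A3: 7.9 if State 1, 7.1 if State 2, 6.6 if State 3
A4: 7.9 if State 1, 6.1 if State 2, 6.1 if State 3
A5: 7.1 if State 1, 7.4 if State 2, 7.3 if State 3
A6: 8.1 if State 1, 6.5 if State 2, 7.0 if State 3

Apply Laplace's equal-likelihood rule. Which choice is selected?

A5

Row averages: A1=91/15, A2=94/15, A3=7.2, A4=6.7, A5=109/15, A6=7.2
Highest average = 109/15 → A5.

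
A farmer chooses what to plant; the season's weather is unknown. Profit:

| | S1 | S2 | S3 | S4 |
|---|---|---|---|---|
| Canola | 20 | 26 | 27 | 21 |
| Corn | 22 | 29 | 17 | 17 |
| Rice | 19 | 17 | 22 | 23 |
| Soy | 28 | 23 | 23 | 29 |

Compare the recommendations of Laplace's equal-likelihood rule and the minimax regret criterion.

laplace → Soy; minimax regret → Soy (agree)

Row averages: Canola=23.5, Corn=21.25, Rice=20.25, Soy=25.75
Highest average = 25.75 → Soy.
Column bests: S1=28, S2=29, S3=27, S4=29.
Canola regrets: 8, 3, 0, 8 → max 8
Corn regrets: 6, 0, 10, 12 → max 12
Rice regrets: 9, 12, 5, 6 → max 12
Soy regrets: 0, 6, 4, 0 → max 6
Smallest max regret = 6 → Soy.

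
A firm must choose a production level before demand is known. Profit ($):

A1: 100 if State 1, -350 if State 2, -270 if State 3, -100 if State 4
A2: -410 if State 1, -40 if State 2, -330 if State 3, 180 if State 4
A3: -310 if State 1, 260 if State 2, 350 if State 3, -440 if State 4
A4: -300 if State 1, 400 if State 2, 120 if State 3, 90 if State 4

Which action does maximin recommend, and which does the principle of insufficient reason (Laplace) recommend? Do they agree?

maximin → A4; laplace → A4 (agree)

Row minima: A1=-350, A2=-410, A3=-440, A4=-300
Best worst-case = -300 → A4.
Row averages: A1=-155, A2=-150, A3=-35, A4=77.5
Highest average = 77.5 → A4.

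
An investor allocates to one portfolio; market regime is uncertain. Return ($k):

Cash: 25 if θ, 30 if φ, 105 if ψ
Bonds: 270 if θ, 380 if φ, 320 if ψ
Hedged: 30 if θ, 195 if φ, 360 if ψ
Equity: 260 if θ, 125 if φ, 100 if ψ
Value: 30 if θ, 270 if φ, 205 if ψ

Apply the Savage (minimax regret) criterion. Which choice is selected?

Bonds

Column bests: θ=270, φ=380, ψ=360.
Cash regrets: 245, 350, 255 → max 350
Bonds regrets: 0, 0, 40 → max 40
Hedged regrets: 240, 185, 0 → max 240
Equity regrets: 10, 255, 260 → max 260
Value regrets: 240, 110, 155 → max 240
Smallest max regret = 40 → Bonds.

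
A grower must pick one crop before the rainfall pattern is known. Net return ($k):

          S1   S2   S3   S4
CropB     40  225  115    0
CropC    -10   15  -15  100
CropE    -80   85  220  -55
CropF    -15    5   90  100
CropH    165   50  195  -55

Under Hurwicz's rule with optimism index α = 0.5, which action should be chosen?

CropB: 0.5·225 + 0.5·0 = 112.5
CropC: 0.5·100 + 0.5·(-15) = 42.5
CropE: 0.5·220 + 0.5·(-80) = 70
CropF: 0.5·100 + 0.5·(-15) = 42.5
CropH: 0.5·195 + 0.5·(-55) = 70
Highest Hurwicz score = 112.5 → CropB.

CropB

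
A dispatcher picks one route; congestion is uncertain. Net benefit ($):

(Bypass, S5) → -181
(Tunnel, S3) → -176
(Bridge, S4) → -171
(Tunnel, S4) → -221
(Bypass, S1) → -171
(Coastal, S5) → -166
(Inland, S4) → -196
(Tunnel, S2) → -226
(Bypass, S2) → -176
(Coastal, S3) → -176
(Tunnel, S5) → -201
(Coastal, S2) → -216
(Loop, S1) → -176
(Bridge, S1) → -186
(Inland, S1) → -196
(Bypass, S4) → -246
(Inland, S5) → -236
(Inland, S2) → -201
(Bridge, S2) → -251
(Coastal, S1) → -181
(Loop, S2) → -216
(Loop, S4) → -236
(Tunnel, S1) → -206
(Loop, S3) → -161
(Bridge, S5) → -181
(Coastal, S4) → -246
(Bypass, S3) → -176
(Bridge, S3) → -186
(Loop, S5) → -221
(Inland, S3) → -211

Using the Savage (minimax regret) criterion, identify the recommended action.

Column bests: S1=-171, S2=-176, S3=-161, S4=-171, S5=-166.
Inland regrets: 25, 25, 50, 25, 70 → max 70
Bridge regrets: 15, 75, 25, 0, 15 → max 75
Bypass regrets: 0, 0, 15, 75, 15 → max 75
Loop regrets: 5, 40, 0, 65, 55 → max 65
Coastal regrets: 10, 40, 15, 75, 0 → max 75
Tunnel regrets: 35, 50, 15, 50, 35 → max 50
Smallest max regret = 50 → Tunnel.

Tunnel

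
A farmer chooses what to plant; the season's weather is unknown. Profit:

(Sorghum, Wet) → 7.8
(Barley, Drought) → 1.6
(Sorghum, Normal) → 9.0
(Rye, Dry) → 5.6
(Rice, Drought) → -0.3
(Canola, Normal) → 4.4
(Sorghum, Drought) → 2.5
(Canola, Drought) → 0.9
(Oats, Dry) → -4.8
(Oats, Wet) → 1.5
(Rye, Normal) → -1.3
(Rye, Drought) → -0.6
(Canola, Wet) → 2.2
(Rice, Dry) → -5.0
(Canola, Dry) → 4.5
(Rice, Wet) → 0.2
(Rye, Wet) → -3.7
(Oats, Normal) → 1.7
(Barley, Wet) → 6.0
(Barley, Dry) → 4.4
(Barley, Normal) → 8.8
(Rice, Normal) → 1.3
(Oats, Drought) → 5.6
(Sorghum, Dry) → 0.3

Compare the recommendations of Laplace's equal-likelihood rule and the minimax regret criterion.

laplace → Barley; minimax regret → Barley (agree)

Row averages: Rice=-0.95, Sorghum=4.9, Barley=5.2, Canola=3, Rye=0, Oats=1
Highest average = 5.2 → Barley.
Column bests: Drought=5.6, Dry=5.6, Normal=9.0, Wet=7.8.
Rice regrets: 5.9, 10.6, 7.7, 7.6 → max 10.6
Sorghum regrets: 3.1, 5.3, 0.0, 0.0 → max 5.3
Barley regrets: 4.0, 1.2, 0.2, 1.8 → max 4.0
Canola regrets: 4.7, 1.1, 4.6, 5.6 → max 5.6
Rye regrets: 6.2, 0.0, 10.3, 11.5 → max 11.5
Oats regrets: 0.0, 10.4, 7.3, 6.3 → max 10.4
Smallest max regret = 4.0 → Barley.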